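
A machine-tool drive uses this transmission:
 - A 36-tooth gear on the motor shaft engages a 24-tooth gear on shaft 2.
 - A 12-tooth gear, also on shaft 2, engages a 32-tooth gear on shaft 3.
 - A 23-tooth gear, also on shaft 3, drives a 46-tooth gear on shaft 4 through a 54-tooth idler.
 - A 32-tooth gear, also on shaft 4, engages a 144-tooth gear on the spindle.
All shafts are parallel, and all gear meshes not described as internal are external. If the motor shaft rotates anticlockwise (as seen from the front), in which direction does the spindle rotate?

the motor shaft → shaft 2: external mesh, 1 reversal → CW.
shaft 2 → shaft 3: external mesh, 1 reversal → CCW.
shaft 3 → shaft 4: driver → idler → driven is 2 external meshes, 2 reversals → CCW.
shaft 4 → the spindle: external mesh, 1 reversal → CW.
5 reversals in total — an odd number — so the spindle turns opposite to the motor shaft.

clockwise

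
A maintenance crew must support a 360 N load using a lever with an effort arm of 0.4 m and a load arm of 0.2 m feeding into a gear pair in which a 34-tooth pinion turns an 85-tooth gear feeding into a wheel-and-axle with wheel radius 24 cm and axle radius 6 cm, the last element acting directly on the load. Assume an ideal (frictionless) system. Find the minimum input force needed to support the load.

Lever MA = effort arm / load arm = 0.4/0.2 = 2.
Gear pair MA = 85/34 = 2.5.
Wheel-and-axle MA = R/r = 24/6 = 4.
Combined ideal MA = 2 × 2.5 × 4 = 20.
Effort = load / MA = 360 / 20 = 18 N.

18 N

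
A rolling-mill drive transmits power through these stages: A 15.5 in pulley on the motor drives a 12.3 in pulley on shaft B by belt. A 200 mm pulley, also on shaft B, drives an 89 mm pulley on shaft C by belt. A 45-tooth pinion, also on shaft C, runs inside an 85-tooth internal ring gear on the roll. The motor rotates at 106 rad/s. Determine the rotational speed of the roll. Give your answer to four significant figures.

the motor → shaft B (belt, 12.3/15.5): 106 ÷ 0.79355 = 133.58 rad/s
shaft B → shaft C (belt, 89/200): 133.58 ÷ 0.445 = 300.17 rad/s
shaft C → the roll (internal gear, 85/45): 300.17 ÷ 1.8889 = 158.92 rad/s

158.9 rad/s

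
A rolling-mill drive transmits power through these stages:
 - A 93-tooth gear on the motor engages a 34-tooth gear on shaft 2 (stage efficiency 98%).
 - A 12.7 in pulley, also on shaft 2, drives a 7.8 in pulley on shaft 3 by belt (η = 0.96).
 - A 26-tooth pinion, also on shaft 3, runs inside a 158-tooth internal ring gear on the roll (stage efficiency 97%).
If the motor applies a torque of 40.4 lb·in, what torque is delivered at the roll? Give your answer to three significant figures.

50.3 lb·in

After the gear mesh (34/93): 40.4 × 0.36559 × 0.98 = 14.474 lb·in
After the belt (7.8/12.7): 14.474 × 0.61417 × 0.96 = 8.5343 lb·in
After the internal gear (158/26): 8.5343 × 6.0769 × 0.97 = 50.306 lb·in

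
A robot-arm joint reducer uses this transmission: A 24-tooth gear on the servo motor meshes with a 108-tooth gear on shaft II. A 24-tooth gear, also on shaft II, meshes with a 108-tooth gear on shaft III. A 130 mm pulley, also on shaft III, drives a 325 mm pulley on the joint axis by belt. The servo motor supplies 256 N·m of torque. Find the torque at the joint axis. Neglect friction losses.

Gear mesh: ratio = 108/24 = 4.5; torque at shaft II = 256 × 4.5 = 1152 N·m.
Gear mesh: ratio = 108/24 = 4.5; torque at shaft III = 1152 × 4.5 = 5184 N·m.
Belt: ratio = 325/130 = 2.5; torque at the joint axis = 5184 × 2.5 = 12960 N·m.

12960 N·m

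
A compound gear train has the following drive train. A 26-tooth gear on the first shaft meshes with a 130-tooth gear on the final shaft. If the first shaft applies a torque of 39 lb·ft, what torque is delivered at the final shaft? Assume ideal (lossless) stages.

After the gear mesh (130/26): 39 × 5 = 195 lb·ft

195 lb·ft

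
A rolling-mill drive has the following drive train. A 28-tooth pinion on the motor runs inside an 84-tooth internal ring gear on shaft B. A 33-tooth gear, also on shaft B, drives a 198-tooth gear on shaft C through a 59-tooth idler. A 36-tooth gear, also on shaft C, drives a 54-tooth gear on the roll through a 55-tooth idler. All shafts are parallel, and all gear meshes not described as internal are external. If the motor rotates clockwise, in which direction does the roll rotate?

the motor → shaft B: internal mesh, same direction → CW.
shaft B → shaft C: driver → idler → driven is 2 external meshes, 2 reversals → CW.
shaft C → the roll: driver → idler → driven is 2 external meshes, 2 reversals → CW.
4 reversals in total — an even number — so the roll turns the same way as the motor.

clockwise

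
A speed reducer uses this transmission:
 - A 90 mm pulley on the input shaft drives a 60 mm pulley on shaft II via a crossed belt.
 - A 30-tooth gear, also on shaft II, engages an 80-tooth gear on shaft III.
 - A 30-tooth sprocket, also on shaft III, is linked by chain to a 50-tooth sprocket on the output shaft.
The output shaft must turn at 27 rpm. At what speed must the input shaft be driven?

80 rpm

Overall ratio R = 0.66667 × 2.6667 × 1.6667 = 2.963.
Required input speed = output speed × R = 27 × 2.963 = 80 rpm.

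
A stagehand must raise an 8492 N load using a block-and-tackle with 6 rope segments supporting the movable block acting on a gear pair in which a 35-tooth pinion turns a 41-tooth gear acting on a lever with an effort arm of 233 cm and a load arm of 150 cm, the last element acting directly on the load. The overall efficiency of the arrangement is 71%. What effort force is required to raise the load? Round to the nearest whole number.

1096 N

Block-and-tackle MA = number of supporting rope parts = 6.
Gear pair MA = 41/35 = 1.1714.
Lever MA = effort arm / load arm = 233/150 = 1.5533.
Combined ideal MA = 6 × 1.1714 × 1.5533 = 10.918.
Actual MA = 10.918 × 0.71 = 7.7516.
Effort = load / actual MA = 8492 / 7.7516 = 1095.5 N.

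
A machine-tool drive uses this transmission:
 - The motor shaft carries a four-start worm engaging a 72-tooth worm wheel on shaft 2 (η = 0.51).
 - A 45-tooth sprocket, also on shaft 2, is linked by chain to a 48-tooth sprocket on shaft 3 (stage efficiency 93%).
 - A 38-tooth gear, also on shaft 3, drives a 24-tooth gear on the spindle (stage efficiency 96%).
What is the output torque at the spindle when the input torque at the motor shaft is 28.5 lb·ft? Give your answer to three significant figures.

worm 72/4 = 18 → τ = 28.5·18·0.51 = 261.63 lb·ft
chain 48/45 = 1.0667 → τ = 261.63·1.0667·0.93 = 259.54 lb·ft
gear mesh 24/38 = 0.63158 → τ = 259.54·0.63158·0.96 = 157.36 lb·ft

157 lb·ft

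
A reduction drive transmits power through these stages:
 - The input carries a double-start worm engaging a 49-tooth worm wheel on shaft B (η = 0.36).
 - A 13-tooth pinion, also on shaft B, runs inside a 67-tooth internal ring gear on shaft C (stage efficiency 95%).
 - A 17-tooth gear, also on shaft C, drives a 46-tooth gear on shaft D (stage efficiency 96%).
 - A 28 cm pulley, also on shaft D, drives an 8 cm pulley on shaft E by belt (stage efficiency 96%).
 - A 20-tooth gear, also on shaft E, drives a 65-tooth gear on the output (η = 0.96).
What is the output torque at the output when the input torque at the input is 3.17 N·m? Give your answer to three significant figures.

Worm: ratio = 49/2 = 24.5; torque at shaft B = 3.17 × 24.5 × 0.36 = 27.959 N·m.
Internal gear: ratio = 67/13 = 5.1538; torque at shaft C = 27.959 × 5.1538 × 0.95 = 136.89 N·m.
Gear mesh: ratio = 46/17 = 2.7059; torque at shaft D = 136.89 × 2.7059 × 0.96 = 355.6 N·m.
Belt: ratio = 8/28 = 0.28571; torque at shaft E = 355.6 × 0.28571 × 0.96 = 97.536 N·m.
Gear mesh: ratio = 65/20 = 3.25; torque at the output = 97.536 × 3.25 × 0.96 = 304.31 N·m.

304 N·m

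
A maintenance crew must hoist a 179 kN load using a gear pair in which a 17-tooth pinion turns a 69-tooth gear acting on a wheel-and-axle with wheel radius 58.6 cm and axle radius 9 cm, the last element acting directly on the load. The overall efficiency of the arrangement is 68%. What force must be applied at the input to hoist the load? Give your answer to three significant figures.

9.96 kN

Gear pair MA = 69/17 = 4.0588.
Wheel-and-axle MA = R/r = 58.6/9 = 6.5111.
Combined ideal MA = 4.0588 × 6.5111 = 26.427.
Actual MA = 26.427 × 0.68 = 17.971.
Effort = load / actual MA = 179 / 17.971 = 9.9607 kN.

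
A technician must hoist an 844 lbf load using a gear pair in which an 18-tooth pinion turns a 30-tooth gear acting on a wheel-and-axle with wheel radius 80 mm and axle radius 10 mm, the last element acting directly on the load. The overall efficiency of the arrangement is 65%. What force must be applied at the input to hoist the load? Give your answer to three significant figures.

Gear pair MA = 30/18 = 1.6667.
Wheel-and-axle MA = R/r = 80/10 = 8.
Combined ideal MA = 1.6667 × 8 = 13.333.
Actual MA = 13.333 × 0.65 = 8.6667.
Effort = load / actual MA = 844 / 8.6667 = 97.385 lbf.

97.4 lbf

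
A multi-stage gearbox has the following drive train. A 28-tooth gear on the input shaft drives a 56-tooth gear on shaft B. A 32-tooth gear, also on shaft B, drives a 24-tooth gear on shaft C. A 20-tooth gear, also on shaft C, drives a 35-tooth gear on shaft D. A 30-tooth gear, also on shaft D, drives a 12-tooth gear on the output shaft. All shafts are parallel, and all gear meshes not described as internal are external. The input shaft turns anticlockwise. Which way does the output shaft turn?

anticlockwise

the input shaft → shaft B: external mesh, 1 reversal → CW.
shaft B → shaft C: external mesh, 1 reversal → CCW.
shaft C → shaft D: external mesh, 1 reversal → CW.
shaft D → the output shaft: external mesh, 1 reversal → CCW.
4 reversals in total — an even number — so the output shaft turns the same way as the input shaft.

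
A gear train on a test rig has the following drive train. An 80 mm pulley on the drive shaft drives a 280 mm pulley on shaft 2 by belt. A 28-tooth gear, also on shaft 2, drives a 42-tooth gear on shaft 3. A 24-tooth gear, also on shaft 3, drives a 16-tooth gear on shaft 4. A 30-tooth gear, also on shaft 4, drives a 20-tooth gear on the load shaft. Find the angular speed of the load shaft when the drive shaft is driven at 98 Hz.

42 Hz

the drive shaft → shaft 2 (belt, 280/80): 98 ÷ 3.5 = 28 Hz
shaft 2 → shaft 3 (gear mesh, 42/28): 28 ÷ 1.5 = 18.667 Hz
shaft 3 → shaft 4 (gear mesh, 16/24): 18.667 ÷ 0.66667 = 28 Hz
shaft 4 → the load shaft (gear mesh, 20/30): 28 ÷ 0.66667 = 42 Hz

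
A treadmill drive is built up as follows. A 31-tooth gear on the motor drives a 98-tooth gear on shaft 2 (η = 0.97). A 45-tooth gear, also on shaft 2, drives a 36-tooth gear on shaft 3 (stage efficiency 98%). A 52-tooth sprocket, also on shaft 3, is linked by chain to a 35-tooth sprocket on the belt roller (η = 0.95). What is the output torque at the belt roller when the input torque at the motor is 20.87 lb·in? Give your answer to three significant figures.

gear mesh 98/31 = 3.1613 → τ = 20.87·3.1613·0.97 = 63.997 lb·in
gear mesh 36/45 = 0.8 → τ = 63.997·0.8·0.98 = 50.174 lb·in
chain 35/52 = 0.67308 → τ = 50.174·0.67308·0.95 = 32.082 lb·in

32.1 lb·in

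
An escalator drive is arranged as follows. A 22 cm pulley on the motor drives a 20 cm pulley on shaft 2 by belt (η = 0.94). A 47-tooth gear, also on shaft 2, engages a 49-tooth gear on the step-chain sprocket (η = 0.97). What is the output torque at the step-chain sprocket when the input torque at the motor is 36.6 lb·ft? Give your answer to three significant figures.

Belt: ratio = 20/22 = 0.90909; torque at shaft 2 = 36.6 × 0.90909 × 0.94 = 31.276 lb·ft.
Gear mesh: ratio = 49/47 = 1.0426; torque at the step-chain sprocket = 31.276 × 1.0426 × 0.97 = 31.629 lb·ft.

31.6 lb·ft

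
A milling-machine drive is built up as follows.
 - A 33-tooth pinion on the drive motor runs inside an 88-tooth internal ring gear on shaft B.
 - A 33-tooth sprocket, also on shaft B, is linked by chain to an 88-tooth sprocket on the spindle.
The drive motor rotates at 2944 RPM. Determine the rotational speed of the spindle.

414 RPM

the drive motor → shaft B (internal gear, 88/33): 2944 ÷ 2.6667 = 1104 RPM
shaft B → the spindle (chain, 88/33): 1104 ÷ 2.6667 = 414 RPM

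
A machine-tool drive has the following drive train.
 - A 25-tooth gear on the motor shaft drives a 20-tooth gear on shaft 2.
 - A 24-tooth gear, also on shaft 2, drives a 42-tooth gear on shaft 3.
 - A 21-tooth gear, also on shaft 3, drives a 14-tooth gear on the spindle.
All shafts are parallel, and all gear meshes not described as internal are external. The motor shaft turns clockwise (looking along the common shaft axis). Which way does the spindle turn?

counterclockwise

the motor shaft → shaft 2: external mesh, 1 reversal → CCW.
shaft 2 → shaft 3: external mesh, 1 reversal → CW.
shaft 3 → the spindle: external mesh, 1 reversal → CCW.
3 reversals in total — an odd number — so the spindle turns opposite to the motor shaft.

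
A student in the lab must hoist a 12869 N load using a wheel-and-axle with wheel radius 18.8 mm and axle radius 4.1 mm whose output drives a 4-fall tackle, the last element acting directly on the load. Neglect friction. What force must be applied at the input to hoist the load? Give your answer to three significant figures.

702 N

Wheel-and-axle MA = R/r = 18.8/4.1 = 4.5854.
Block-and-tackle MA = number of supporting rope parts = 4.
Combined ideal MA = 4.5854 × 4 = 18.341.
Effort = load / MA = 12869 / 18.341 = 701.63 N.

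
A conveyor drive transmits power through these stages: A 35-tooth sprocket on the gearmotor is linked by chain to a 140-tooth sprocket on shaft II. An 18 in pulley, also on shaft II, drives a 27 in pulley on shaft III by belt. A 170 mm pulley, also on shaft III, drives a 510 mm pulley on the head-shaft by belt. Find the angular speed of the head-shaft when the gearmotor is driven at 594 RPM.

33 RPM

Chain: ratio = 140/35 = 4, so shaft II turns at 594 / 4 = 148.5 RPM.
Belt: ratio = 27/18 = 1.5, so shaft III turns at 148.5 / 1.5 = 99 RPM.
Belt: ratio = 510/170 = 3, so the head-shaft turns at 99 / 3 = 33 RPM.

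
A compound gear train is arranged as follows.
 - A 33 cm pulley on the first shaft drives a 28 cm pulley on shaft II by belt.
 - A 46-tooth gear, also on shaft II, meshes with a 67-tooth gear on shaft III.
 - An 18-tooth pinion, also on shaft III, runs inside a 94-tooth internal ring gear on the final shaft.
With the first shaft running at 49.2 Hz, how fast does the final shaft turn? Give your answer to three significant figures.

7.62 Hz

belt 28/33 = 0.84848 → 49.2/0.84848 = 57.986 Hz
gear mesh 67/46 = 1.4565 → 57.986/1.4565 = 39.811 Hz
internal gear 94/18 = 5.2222 → 39.811/5.2222 = 7.6234 Hz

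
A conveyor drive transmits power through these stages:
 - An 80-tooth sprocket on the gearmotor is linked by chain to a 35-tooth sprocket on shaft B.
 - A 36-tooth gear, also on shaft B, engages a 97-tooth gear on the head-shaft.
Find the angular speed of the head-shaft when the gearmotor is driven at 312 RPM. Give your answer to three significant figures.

the gearmotor → shaft B (chain, 35/80): 312 ÷ 0.4375 = 713.14 RPM
shaft B → the head-shaft (gear mesh, 97/36): 713.14 ÷ 2.6944 = 264.67 RPM

265 RPM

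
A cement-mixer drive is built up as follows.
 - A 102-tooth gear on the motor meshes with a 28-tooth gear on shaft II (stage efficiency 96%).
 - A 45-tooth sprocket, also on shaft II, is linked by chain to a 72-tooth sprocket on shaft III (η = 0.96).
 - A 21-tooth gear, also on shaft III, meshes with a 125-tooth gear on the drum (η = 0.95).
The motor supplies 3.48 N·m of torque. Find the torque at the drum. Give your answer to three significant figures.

Gear mesh: ratio = 28/102 = 0.27451; torque at shaft II = 3.48 × 0.27451 × 0.96 = 0.91708 N·m.
Chain: ratio = 72/45 = 1.6; torque at shaft III = 0.91708 × 1.6 × 0.96 = 1.4086 N·m.
Gear mesh: ratio = 125/21 = 5.9524; torque at the drum = 1.4086 × 5.9524 × 0.95 = 7.9655 N·m.

7.97 N·m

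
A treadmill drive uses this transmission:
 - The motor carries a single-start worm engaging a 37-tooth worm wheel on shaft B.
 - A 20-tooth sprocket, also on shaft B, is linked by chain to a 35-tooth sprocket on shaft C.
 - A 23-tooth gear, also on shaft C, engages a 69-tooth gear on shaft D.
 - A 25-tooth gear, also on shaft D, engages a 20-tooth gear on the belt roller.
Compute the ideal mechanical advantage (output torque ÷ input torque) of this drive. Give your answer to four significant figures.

Each stage contributes driven/driver: worm 37/1 = 37, chain 35/20 = 1.75, gear mesh 69/23 = 3, gear mesh 20/25 = 0.8.
Overall: 37 × 1.75 × 3 × 0.8 = 155.4.

155.4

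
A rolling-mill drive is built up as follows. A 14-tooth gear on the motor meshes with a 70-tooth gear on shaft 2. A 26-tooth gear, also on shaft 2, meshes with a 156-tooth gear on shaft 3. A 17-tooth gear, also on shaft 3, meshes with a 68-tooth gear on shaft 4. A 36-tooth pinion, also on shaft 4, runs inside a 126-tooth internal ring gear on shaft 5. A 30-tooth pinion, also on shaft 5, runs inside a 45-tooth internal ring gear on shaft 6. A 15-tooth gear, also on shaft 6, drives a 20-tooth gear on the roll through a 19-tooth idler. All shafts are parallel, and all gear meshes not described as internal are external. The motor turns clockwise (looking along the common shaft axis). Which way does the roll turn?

the motor → shaft 2: external mesh, 1 reversal → CCW.
shaft 2 → shaft 3: external mesh, 1 reversal → CW.
shaft 3 → shaft 4: external mesh, 1 reversal → CCW.
shaft 4 → shaft 5: internal mesh, same direction → CCW.
shaft 5 → shaft 6: internal mesh, same direction → CCW.
shaft 6 → the roll: driver → idler → driven is 2 external meshes, 2 reversals → CCW.
5 reversals in total — an odd number — so the roll turns opposite to the motor.

counterclockwise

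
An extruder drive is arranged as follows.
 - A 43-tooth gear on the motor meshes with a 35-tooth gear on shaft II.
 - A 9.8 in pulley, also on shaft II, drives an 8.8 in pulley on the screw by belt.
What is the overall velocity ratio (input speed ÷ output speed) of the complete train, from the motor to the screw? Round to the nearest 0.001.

0.731

Each stage contributes driven/driver: gear mesh 35/43 = 0.81395, belt 8.8/9.8 = 0.89796.
Overall: 0.81395 × 0.89796 = 0.7309.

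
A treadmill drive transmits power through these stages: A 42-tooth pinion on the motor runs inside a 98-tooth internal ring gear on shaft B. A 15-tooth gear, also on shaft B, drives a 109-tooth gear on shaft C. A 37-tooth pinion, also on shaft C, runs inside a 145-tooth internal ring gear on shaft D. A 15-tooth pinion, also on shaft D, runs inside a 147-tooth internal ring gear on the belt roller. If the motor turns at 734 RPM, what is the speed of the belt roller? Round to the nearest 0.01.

1.13 RPM

the motor → shaft B (internal gear, 98/42): 734 ÷ 2.3333 = 314.57 RPM
shaft B → shaft C (gear mesh, 109/15): 314.57 ÷ 7.2667 = 43.29 RPM
shaft C → shaft D (internal gear, 145/37): 43.29 ÷ 3.9189 = 11.046 RPM
shaft D → the belt roller (internal gear, 147/15): 11.046 ÷ 9.8 = 1.1272 RPM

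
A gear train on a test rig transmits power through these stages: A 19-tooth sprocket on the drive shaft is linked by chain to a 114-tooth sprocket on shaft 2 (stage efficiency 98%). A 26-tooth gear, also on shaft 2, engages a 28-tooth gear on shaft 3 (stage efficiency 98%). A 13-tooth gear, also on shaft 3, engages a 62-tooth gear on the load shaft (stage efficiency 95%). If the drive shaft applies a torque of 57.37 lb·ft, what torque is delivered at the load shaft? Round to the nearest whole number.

Chain: ratio = 114/19 = 6; torque at shaft 2 = 57.37 × 6 × 0.98 = 337.34 lb·ft.
Gear mesh: ratio = 28/26 = 1.0769; torque at shaft 3 = 337.34 × 1.0769 × 0.98 = 356.02 lb·ft.
Gear mesh: ratio = 62/13 = 4.7692; torque at the load shaft = 356.02 × 4.7692 × 0.95 = 1613 lb·ft.

1613 lb·ft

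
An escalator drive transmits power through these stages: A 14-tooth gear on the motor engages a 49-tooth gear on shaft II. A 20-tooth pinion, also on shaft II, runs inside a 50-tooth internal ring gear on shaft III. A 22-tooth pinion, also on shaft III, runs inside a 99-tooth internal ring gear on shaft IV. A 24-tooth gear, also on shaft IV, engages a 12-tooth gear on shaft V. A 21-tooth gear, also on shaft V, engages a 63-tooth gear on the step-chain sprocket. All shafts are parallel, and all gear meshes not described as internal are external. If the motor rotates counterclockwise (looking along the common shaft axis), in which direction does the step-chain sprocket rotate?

the motor → shaft II: external mesh, 1 reversal → CW.
shaft II → shaft III: internal mesh, same direction → CW.
shaft III → shaft IV: internal mesh, same direction → CW.
shaft IV → shaft V: external mesh, 1 reversal → CCW.
shaft V → the step-chain sprocket: external mesh, 1 reversal → CW.
3 reversals in total — an odd number — so the step-chain sprocket turns opposite to the motor.

clockwise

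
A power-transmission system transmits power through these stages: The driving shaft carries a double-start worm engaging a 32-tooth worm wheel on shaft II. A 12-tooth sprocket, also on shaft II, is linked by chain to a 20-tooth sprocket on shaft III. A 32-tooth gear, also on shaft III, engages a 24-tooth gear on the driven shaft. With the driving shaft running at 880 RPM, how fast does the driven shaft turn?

44 RPM

the driving shaft → shaft II (worm, 32/2): 880 ÷ 16 = 55 RPM
shaft II → shaft III (chain, 20/12): 55 ÷ 1.6667 = 33 RPM
shaft III → the driven shaft (gear mesh, 24/32): 33 ÷ 0.75 = 44 RPM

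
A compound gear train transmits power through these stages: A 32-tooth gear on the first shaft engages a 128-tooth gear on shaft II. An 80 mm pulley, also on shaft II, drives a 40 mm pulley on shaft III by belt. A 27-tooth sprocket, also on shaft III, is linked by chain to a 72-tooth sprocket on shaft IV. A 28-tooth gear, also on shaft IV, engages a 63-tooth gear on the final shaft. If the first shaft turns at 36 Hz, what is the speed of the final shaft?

gear mesh 128/32 = 4 → 36/4 = 9 Hz
belt 40/80 = 0.5 → 9/0.5 = 18 Hz
chain 72/27 = 2.6667 → 18/2.6667 = 6.75 Hz
gear mesh 63/28 = 2.25 → 6.75/2.25 = 3 Hz

3 Hz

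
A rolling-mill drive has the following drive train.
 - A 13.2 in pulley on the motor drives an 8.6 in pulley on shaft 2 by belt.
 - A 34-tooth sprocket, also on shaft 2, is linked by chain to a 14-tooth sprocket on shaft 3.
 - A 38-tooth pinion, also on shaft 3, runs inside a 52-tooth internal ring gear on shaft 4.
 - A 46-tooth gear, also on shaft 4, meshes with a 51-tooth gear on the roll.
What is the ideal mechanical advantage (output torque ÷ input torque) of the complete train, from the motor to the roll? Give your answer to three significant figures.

0.407

Each stage contributes driven/driver: belt 8.6/13.2 = 0.65152, chain 14/34 = 0.41176, internal gear 52/38 = 1.3684, gear mesh 51/46 = 1.1087.
Overall: 0.65152 × 0.41176 × 1.3684 × 1.1087 = 0.40701.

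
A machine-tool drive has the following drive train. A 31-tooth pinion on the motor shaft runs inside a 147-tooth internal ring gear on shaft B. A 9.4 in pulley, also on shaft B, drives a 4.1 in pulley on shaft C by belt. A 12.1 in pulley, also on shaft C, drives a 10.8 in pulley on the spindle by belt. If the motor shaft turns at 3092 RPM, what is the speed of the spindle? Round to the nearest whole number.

Internal gear: ratio = 147/31 = 4.7419, so shaft B turns at 3092 / 4.7419 = 652.05 RPM.
Belt: ratio = 4.1/9.4 = 0.43617, so shaft C turns at 652.05 / 0.43617 = 1495 RPM.
Belt: ratio = 10.8/12.1 = 0.89256, so the spindle turns at 1495 / 0.89256 = 1674.9 RPM.

1675 RPM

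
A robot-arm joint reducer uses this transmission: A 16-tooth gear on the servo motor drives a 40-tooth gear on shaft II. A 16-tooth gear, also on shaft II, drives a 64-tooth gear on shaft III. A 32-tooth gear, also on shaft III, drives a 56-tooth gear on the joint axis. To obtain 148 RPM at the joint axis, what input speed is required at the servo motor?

2590 RPM

Overall ratio R = 2.5 × 4 × 1.75 = 17.5.
Required input speed = output speed × R = 148 × 17.5 = 2590 RPM.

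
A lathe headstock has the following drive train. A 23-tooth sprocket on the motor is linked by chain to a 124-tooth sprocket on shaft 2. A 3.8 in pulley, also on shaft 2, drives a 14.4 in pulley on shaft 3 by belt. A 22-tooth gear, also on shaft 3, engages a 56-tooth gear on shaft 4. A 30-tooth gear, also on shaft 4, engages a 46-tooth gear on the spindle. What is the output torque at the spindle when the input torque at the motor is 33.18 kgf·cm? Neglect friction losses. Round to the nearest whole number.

chain 124/23 = 5.3913 → τ = 33.18·5.3913 = 178.88 kgf·cm
belt 14.4/3.8 = 3.7895 → τ = 178.88·3.7895 = 677.87 kgf·cm
gear mesh 56/22 = 2.5455 → τ = 677.87·2.5455 = 1725.5 kgf·cm
gear mesh 46/30 = 1.5333 → τ = 1725.5·1.5333 = 2645.8 kgf·cm

2646 kgf·cm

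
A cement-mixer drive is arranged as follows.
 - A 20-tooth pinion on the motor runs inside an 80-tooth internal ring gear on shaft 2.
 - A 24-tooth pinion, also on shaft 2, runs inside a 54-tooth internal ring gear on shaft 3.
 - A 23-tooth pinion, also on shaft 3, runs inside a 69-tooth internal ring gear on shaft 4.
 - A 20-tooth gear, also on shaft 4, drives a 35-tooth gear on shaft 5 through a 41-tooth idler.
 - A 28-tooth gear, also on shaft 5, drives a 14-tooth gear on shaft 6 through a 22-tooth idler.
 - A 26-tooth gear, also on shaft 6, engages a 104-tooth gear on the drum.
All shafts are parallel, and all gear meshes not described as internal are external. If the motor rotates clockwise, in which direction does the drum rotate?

the motor → shaft 2: internal mesh, same direction → CW.
shaft 2 → shaft 3: internal mesh, same direction → CW.
shaft 3 → shaft 4: internal mesh, same direction → CW.
shaft 4 → shaft 5: driver → idler → driven is 2 external meshes, 2 reversals → CW.
shaft 5 → shaft 6: driver → idler → driven is 2 external meshes, 2 reversals → CW.
shaft 6 → the drum: external mesh, 1 reversal → CCW.
5 reversals in total — an odd number — so the drum turns opposite to the motor.

counterclockwise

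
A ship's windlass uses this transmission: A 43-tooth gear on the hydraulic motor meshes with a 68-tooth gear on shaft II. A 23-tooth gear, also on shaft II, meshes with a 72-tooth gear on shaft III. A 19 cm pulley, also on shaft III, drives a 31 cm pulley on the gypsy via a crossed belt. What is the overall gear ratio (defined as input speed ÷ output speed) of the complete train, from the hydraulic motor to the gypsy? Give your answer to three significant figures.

Each stage contributes driven/driver: gear mesh 68/43 = 1.5814, gear mesh 72/23 = 3.1304, belt 31/19 = 1.6316.
Overall: 1.5814 × 3.1304 × 1.6316 = 8.0771.

8.08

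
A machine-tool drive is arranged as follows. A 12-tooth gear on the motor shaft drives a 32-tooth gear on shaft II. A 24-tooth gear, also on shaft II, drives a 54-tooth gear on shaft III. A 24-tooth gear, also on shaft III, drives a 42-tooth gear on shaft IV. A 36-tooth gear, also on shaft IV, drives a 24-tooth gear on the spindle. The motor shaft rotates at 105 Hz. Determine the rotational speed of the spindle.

the motor shaft → shaft II (gear mesh, 32/12): 105 ÷ 2.6667 = 39.375 Hz
shaft II → shaft III (gear mesh, 54/24): 39.375 ÷ 2.25 = 17.5 Hz
shaft III → shaft IV (gear mesh, 42/24): 17.5 ÷ 1.75 = 10 Hz
shaft IV → the spindle (gear mesh, 24/36): 10 ÷ 0.66667 = 15 Hz

15 Hz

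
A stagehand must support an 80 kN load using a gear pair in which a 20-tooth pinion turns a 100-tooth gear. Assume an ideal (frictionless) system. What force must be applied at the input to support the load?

16 kN

Gear pair MA = 100/20 = 5.
Effort = load / MA = 80 / 5 = 16 kN.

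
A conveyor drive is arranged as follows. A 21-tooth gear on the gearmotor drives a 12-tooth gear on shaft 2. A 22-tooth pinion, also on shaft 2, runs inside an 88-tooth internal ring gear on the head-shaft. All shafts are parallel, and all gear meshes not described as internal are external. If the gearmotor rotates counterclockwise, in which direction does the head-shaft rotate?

the gearmotor → shaft 2: external mesh, 1 reversal → CW.
shaft 2 → the head-shaft: internal mesh, same direction → CW.
1 reversal in total — an odd number — so the head-shaft turns opposite to the gearmotor.

clockwise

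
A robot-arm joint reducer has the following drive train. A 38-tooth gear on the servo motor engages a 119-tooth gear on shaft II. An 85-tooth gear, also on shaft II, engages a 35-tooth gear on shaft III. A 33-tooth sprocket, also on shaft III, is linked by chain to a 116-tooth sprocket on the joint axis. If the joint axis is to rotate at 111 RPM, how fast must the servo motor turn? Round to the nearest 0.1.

Overall ratio R = 3.1316 × 0.41176 × 3.5152 = 4.5327.
Required input speed = output speed × R = 111 × 4.5327 = 503.13 RPM.

503.1 RPM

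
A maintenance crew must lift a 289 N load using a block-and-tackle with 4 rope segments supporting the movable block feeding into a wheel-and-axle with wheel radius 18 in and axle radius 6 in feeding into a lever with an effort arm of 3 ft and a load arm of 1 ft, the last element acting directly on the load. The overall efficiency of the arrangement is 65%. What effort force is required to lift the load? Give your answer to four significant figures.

12.35 N

Block-and-tackle MA = number of supporting rope parts = 4.
Wheel-and-axle MA = R/r = 18/6 = 3.
Lever MA = effort arm / load arm = 3/1 = 3.
Combined ideal MA = 4 × 3 × 3 = 36.
Actual MA = 36 × 0.65 = 23.4.
Effort = load / actual MA = 289 / 23.4 = 12.35 N.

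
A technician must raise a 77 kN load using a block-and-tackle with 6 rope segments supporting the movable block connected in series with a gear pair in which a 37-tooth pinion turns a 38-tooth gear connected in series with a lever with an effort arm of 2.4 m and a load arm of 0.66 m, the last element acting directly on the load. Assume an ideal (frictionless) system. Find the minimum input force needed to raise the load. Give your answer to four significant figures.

3.436 kN

Block-and-tackle MA = number of supporting rope parts = 6.
Gear pair MA = 38/37 = 1.027.
Lever MA = effort arm / load arm = 2.4/0.66 = 3.6364.
Combined ideal MA = 6 × 1.027 × 3.6364 = 22.408.
Effort = load / MA = 77 / 22.408 = 3.4363 kN.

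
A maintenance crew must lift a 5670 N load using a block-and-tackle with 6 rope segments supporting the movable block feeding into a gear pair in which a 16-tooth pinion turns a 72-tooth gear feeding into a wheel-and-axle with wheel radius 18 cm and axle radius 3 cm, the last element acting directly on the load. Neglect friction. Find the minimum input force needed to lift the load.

35 N

Block-and-tackle MA = number of supporting rope parts = 6.
Gear pair MA = 72/16 = 4.5.
Wheel-and-axle MA = R/r = 18/3 = 6.
Combined ideal MA = 6 × 4.5 × 6 = 162.
Effort = load / MA = 5670 / 162 = 35 N.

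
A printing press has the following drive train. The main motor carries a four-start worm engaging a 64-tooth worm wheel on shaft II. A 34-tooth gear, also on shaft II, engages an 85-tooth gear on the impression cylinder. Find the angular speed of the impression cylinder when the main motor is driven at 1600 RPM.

Worm: ratio = 64/4 = 16, so shaft II turns at 1600 / 16 = 100 RPM.
Gear mesh: ratio = 85/34 = 2.5, so the impression cylinder turns at 100 / 2.5 = 40 RPM.

40 RPM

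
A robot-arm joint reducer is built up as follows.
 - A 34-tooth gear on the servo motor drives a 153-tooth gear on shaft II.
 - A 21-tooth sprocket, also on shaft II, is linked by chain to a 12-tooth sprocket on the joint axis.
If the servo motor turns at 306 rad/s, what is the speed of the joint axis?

119 rad/s

Gear mesh: ratio = 153/34 = 4.5, so shaft II turns at 306 / 4.5 = 68 rad/s.
Chain: ratio = 12/21 = 0.57143, so the joint axis turns at 68 / 0.57143 = 119 rad/s.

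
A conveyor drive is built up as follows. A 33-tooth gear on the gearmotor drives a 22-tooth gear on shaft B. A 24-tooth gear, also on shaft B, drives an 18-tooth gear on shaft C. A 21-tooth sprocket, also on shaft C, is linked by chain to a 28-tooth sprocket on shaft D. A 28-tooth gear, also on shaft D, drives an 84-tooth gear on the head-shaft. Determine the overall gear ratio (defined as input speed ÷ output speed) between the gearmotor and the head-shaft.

2

Each stage contributes driven/driver: gear mesh 22/33 = 0.66667, gear mesh 18/24 = 0.75, chain 28/21 = 1.3333, gear mesh 84/28 = 3.
Overall: 0.66667 × 0.75 × 1.3333 × 3 = 2.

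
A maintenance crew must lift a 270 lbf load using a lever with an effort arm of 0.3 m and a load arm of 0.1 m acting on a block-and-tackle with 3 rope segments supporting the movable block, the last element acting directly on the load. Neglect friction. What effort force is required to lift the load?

30 lbf

Lever MA = effort arm / load arm = 0.3/0.1 = 3.
Block-and-tackle MA = number of supporting rope parts = 3.
Combined ideal MA = 3 × 3 = 9.
Effort = load / MA = 270 / 9 = 30 lbf.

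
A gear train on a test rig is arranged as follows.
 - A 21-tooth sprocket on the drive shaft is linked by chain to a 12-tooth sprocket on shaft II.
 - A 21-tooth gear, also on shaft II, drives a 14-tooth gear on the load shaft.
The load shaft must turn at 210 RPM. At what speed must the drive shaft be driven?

80 RPM

Overall ratio R = 0.57143 × 0.66667 = 0.38095.
Required input speed = output speed × R = 210 × 0.38095 = 80 RPM.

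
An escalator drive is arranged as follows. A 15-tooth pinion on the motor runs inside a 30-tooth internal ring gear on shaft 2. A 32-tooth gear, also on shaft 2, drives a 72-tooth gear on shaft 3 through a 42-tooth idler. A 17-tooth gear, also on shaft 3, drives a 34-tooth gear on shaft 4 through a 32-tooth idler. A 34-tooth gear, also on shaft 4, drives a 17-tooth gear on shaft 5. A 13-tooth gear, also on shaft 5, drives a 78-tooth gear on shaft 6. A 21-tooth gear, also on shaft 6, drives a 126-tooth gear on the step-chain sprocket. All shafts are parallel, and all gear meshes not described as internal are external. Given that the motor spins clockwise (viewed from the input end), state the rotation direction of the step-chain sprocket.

the motor → shaft 2: internal mesh, same direction → CW.
shaft 2 → shaft 3: driver → idler → driven is 2 external meshes, 2 reversals → CW.
shaft 3 → shaft 4: driver → idler → driven is 2 external meshes, 2 reversals → CW.
shaft 4 → shaft 5: external mesh, 1 reversal → CCW.
shaft 5 → shaft 6: external mesh, 1 reversal → CW.
shaft 6 → the step-chain sprocket: external mesh, 1 reversal → CCW.
7 reversals in total — an odd number — so the step-chain sprocket turns opposite to the motor.

counterclockwise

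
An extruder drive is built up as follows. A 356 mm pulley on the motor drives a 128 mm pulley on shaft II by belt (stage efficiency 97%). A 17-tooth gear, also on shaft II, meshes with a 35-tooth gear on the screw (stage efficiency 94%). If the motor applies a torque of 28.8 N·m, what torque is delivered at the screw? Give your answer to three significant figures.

belt 128/356 = 0.35955 → τ = 28.8·0.35955·0.97 = 10.044 N·m
gear mesh 35/17 = 2.0588 → τ = 10.044·2.0588·0.94 = 19.439 N·m

19.4 N·m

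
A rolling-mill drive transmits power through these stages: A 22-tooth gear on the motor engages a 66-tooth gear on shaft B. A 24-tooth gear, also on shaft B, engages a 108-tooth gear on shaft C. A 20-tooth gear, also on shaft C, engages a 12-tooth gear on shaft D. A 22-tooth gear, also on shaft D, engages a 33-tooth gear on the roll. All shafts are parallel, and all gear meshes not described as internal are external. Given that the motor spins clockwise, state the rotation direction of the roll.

the motor → shaft B: external mesh, 1 reversal → CCW.
shaft B → shaft C: external mesh, 1 reversal → CW.
shaft C → shaft D: external mesh, 1 reversal → CCW.
shaft D → the roll: external mesh, 1 reversal → CW.
4 reversals in total — an even number — so the roll turns the same way as the motor.

clockwise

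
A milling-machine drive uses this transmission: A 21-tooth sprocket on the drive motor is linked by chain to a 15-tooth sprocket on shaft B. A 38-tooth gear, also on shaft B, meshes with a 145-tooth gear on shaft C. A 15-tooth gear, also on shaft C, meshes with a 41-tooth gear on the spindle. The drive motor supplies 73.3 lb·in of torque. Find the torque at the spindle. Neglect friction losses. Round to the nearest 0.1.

546.1 lb·in

chain 15/21 = 0.71429 → τ = 73.3·0.71429 = 52.357 lb·in
gear mesh 145/38 = 3.8158 → τ = 52.357·3.8158 = 199.78 lb·in
gear mesh 41/15 = 2.7333 → τ = 199.78·2.7333 = 546.08 lb·in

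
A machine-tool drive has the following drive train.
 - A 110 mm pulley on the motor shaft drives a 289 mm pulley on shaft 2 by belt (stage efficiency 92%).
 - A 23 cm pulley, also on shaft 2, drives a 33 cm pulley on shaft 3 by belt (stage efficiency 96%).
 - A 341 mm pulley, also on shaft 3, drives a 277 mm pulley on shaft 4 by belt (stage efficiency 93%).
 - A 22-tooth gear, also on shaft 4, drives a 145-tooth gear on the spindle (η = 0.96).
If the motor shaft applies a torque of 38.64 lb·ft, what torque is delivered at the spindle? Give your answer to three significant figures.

615 lb·ft

After the belt (289/110): 38.64 × 2.6273 × 0.92 = 93.396 lb·ft
After the belt (33/23): 93.396 × 1.4348 × 0.96 = 128.64 lb·ft
After the belt (277/341): 128.64 × 0.81232 × 0.93 = 97.184 lb·ft
After the gear mesh (145/22): 97.184 × 6.5909 × 0.96 = 614.91 lb·ft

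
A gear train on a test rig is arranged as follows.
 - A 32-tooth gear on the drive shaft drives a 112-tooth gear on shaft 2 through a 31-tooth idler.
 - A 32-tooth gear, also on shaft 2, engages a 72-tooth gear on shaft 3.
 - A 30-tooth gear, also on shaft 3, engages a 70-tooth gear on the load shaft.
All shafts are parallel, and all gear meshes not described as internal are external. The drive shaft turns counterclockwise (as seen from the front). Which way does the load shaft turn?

the drive shaft → shaft 2: driver → idler → driven is 2 external meshes, 2 reversals → CCW.
shaft 2 → shaft 3: external mesh, 1 reversal → CW.
shaft 3 → the load shaft: external mesh, 1 reversal → CCW.
4 reversals in total — an even number — so the load shaft turns the same way as the drive shaft.

counterclockwise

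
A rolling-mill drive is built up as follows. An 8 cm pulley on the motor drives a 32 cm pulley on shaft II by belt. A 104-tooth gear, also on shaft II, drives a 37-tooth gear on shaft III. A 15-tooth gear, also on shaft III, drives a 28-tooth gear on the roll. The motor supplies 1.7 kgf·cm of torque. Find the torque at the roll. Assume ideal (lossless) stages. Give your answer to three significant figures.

After the belt (32/8): 1.7 × 4 = 6.8 kgf·cm
After the gear mesh (37/104): 6.8 × 0.35577 = 2.4192 kgf·cm
After the gear mesh (28/15): 2.4192 × 1.8667 = 4.5159 kgf·cm

4.52 kgf·cm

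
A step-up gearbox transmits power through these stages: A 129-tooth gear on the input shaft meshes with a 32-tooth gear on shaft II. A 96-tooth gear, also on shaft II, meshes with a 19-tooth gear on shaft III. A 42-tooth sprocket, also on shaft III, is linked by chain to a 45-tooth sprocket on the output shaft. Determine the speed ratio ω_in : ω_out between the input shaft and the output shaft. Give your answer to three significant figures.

Each stage contributes driven/driver: gear mesh 32/129 = 0.24806, gear mesh 19/96 = 0.19792, chain 45/42 = 1.0714.
Overall: 0.24806 × 0.19792 × 1.0714 = 0.052602.

0.0526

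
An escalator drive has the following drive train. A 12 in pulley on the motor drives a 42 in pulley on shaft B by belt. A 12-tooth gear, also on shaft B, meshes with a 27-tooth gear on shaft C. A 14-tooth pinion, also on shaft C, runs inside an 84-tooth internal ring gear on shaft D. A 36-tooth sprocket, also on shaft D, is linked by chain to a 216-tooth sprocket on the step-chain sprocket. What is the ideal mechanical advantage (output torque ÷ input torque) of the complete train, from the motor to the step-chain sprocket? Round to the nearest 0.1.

283.5

Each stage contributes driven/driver: belt 42/12 = 3.5, gear mesh 27/12 = 2.25, internal gear 84/14 = 6, chain 216/36 = 6.
Overall: 3.5 × 2.25 × 6 × 6 = 283.5.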